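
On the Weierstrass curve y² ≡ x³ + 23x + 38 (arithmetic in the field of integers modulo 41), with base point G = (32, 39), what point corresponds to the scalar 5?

Double-and-add on 5 = (101)₂. Start with G = (32, 39) for the leading 1-bit.
double: tangent at (32, 39): λ = (3·32² + 23)/(2·39) ≡ 20/37. 37⁻¹ ≡ 10 (mod 41), so λ ≡ 20·10 ≡ 36.
  x = λ² - 32 - 32 = 1296 - 64 ≡ 2; y = λ·(32 - 2) - 39 ≡ 16. → (2, 16)
double: tangent at (2, 16): λ = (3·2² + 23)/(2·16) ≡ 35/32. 32⁻¹ ≡ 9 (mod 41), so λ ≡ 35·9 ≡ 28.
  x = λ² - 2 - 2 = 784 - 4 ≡ 1; y = λ·(2 - 1) - 16 ≡ 12. → (1, 12)
add G: (1, 12) + (32, 39). λ = (39 - 12)/(32 - 1) ≡ 27/31 mod 41. 31⁻¹ ≡ 4 (mod 41), so λ ≡ 26.
  x = λ² - 1 - 32 = 676 - 33 ≡ 28; y = λ·(1 - 28) - 12 ≡ 24. → (28, 24)

(28, 24)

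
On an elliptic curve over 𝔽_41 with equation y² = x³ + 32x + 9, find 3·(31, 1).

Write P = (31, 1).
Repeated addition: build up to 3P.
2P: tangent at (31, 1): λ = (3·31² + 32)/(2·1) ≡ 4/2. 2⁻¹ ≡ 21 (mod 41) since 2·21 = 42 ≡ 1, so λ ≡ 4·21 ≡ 2.
  x = λ² - 31 - 31 = 4 - 62 ≡ 24; y = λ·(31 - 24) - 1 ≡ 13. → (24, 13)
3P: (24, 13) + (31, 1). λ = (1 - 13)/(31 - 24) ≡ 29/7 mod 41. 7⁻¹ ≡ 6 (mod 41) since 7·6 = 42 ≡ 1, so λ ≡ 10.
  x = λ² - 24 - 31 = 100 - 55 ≡ 4; y = λ·(24 - 4) - 13 ≡ 23. → (4, 23)

(4, 23)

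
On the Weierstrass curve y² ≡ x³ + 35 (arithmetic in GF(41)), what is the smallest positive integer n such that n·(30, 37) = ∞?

7

2P: tangent at (30, 37): λ = (3·30² + 0)/(2·37) ≡ 35/33. 33⁻¹ ≡ 5 (mod 41), so λ ≡ 35·5 ≡ 11.
  x = λ² - 30 - 30 = 121 - 60 ≡ 20; y = λ·(30 - 20) - 37 ≡ 32. → (20, 32)
3P: (20, 32) + (30, 37). λ = (37 - 32)/(30 - 20) ≡ 5/10 mod 41. 10⁻¹ ≡ 37 (mod 41), so λ ≡ 21.
  x = λ² - 20 - 30 = 441 - 50 ≡ 22; y = λ·(20 - 22) - 32 ≡ 8. → (22, 8)
4P: (22, 8) + (30, 37). λ = (37 - 8)/(30 - 22) ≡ 29/8 mod 41. 8⁻¹ ≡ 36 (mod 41) since 8·36 = 288 ≡ 1, so λ ≡ 19.
  x = λ² - 22 - 30 = 361 - 52 ≡ 22; y = λ·(22 - 22) - 8 ≡ 33. → (22, 33)
5P: (22, 33) + (30, 37). λ = (37 - 33)/(30 - 22) ≡ 4/8 mod 41. 8⁻¹ ≡ 36 (mod 41), so λ ≡ 21.
  x = λ² - 22 - 30 = 441 - 52 ≡ 20; y = λ·(22 - 20) - 33 ≡ 9. → (20, 9)
6P: (20, 9) + (30, 37). λ = (37 - 9)/(30 - 20) ≡ 28/10 mod 41. 10⁻¹ ≡ 37 (mod 41), so λ ≡ 11.
  x = λ² - 20 - 30 = 121 - 50 ≡ 30; y = λ·(20 - 30) - 9 ≡ 4. → (30, 4)
7P: (30, 4) + (30, 37): same x and y₁ ≡ -y₂, so the sum is ∞.
7P = ∞, so the order is 7.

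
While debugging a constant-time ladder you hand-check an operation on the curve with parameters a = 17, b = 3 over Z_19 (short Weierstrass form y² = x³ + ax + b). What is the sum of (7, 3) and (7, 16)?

O

The two points share x = 7 and their y-coordinates satisfy 3 + 16 ≡ 0 (mod 19), so they are inverses. Their sum is ∞.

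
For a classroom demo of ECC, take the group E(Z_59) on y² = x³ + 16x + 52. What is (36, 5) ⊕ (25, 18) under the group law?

(36, 5) + (25, 18). λ = (18 - 5)/(25 - 36) ≡ 13/48 mod 59. 48⁻¹ ≡ 16 (mod 59), so λ ≡ 31.
  x = λ² - 36 - 25 = 961 - 61 ≡ 15; y = λ·(36 - 15) - 5 ≡ 56. → (15, 56)

(15, 56)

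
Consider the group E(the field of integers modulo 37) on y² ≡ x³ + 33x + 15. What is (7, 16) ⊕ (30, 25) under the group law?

(7, 16) + (30, 25). λ = (25 - 16)/(30 - 7) ≡ 9/23 mod 37. 23⁻¹ ≡ 29 (mod 37) since 23·29 = 667 ≡ 1, so λ ≡ 2.
  x = λ² - 7 - 30 = 4 - 37 ≡ 4; y = λ·(7 - 4) - 16 ≡ 27. → (4, 27)

(4, 27)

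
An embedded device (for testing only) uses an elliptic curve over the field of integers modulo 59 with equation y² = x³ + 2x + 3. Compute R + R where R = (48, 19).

tangent at (48, 19): λ = (3·48² + 2)/(2·19) ≡ 11/38. 38⁻¹ ≡ 14 (mod 59), so λ ≡ 11·14 ≡ 36.
  x = λ² - 48 - 48 = 1296 - 96 ≡ 20; y = λ·(48 - 20) - 19 ≡ 45. → (20, 45)

(20, 45)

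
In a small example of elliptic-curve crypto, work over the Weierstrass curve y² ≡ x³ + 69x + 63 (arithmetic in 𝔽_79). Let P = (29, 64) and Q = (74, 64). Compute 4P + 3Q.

First 4P:
Repeated addition: build up to 4P.
2P: tangent at (29, 64): λ = (3·29² + 69)/(2·64) ≡ 64/49. 49⁻¹ ≡ 50 (mod 79), so λ ≡ 64·50 ≡ 40.
  x = λ² - 29 - 29 = 1600 - 58 ≡ 41; y = λ·(29 - 41) - 64 ≡ 9. → (41, 9)
3P: (41, 9) + (29, 64). λ = (64 - 9)/(29 - 41) ≡ 55/67 mod 79. 67⁻¹ ≡ 46 (mod 79), so λ ≡ 2.
  x = λ² - 41 - 29 = 4 - 70 ≡ 13; y = λ·(41 - 13) - 9 ≡ 47. → (13, 47)
4P: (13, 47) + (29, 64). λ = (64 - 47)/(29 - 13) ≡ 17/16 mod 79. 16⁻¹ ≡ 5 (mod 79), so λ ≡ 6.
  x = λ² - 13 - 29 = 36 - 42 ≡ 73; y = λ·(13 - 73) - 47 ≡ 67. → (73, 67)
4P = (73, 67).
Next 3Q:
Repeated addition: build up to 3Q.
2Q: tangent at (74, 64): λ = (3·74² + 69)/(2·64) ≡ 65/49. 49⁻¹ ≡ 50 (mod 79), so λ ≡ 65·50 ≡ 11.
  x = λ² - 74 - 74 = 121 - 148 ≡ 52; y = λ·(74 - 52) - 64 ≡ 20. → (52, 20)
3Q: (52, 20) + (74, 64). λ = (64 - 20)/(74 - 52) ≡ 44/22 mod 79. 22⁻¹ ≡ 18 (mod 79), so λ ≡ 2.
  x = λ² - 52 - 74 = 4 - 126 ≡ 36; y = λ·(52 - 36) - 20 ≡ 12. → (36, 12)
3Q = (36, 12).
Finally 4P + 3Q:
(73, 67) + (36, 12). λ = (12 - 67)/(36 - 73) ≡ 24/42 mod 79. 42⁻¹ ≡ 32 (mod 79), so λ ≡ 57.
  x = λ² - 73 - 36 = 3249 - 109 ≡ 59; y = λ·(73 - 59) - 67 ≡ 20. → (59, 20)

(59, 20)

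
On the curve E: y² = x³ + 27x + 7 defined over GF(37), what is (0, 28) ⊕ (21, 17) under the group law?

(25, 8)

(0, 28) + (21, 17). λ = (17 - 28)/(21 - 0) ≡ 26/21 mod 37. 21⁻¹ ≡ 30 (mod 37) since 21·30 = 630 ≡ 1, so λ ≡ 3.
  x = λ² - 0 - 21 = 9 - 21 ≡ 25; y = λ·(0 - 25) - 28 ≡ 8. → (25, 8)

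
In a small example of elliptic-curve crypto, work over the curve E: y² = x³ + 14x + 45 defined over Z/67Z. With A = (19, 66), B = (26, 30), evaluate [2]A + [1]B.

(55, 5)

First 2A:
Repeated addition: build up to 2A.
2A: tangent at (19, 66): λ = (3·19² + 14)/(2·66) ≡ 25/65. 65⁻¹ ≡ 33 (mod 67), so λ ≡ 25·33 ≡ 21.
  x = λ² - 19 - 19 = 441 - 38 ≡ 1; y = λ·(19 - 1) - 66 ≡ 44. → (1, 44)
2A = (1, 44).
Finally 2A + B:
(1, 44) + (26, 30). λ = (30 - 44)/(26 - 1) ≡ 53/25 mod 67. 25⁻¹ ≡ 59 (mod 67) since 25·59 = 1475 ≡ 1, so λ ≡ 45.
  x = λ² - 1 - 26 = 2025 - 27 ≡ 55; y = λ·(1 - 55) - 44 ≡ 5. → (55, 5)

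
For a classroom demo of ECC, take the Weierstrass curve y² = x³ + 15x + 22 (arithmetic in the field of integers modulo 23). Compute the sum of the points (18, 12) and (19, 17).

(18, 12) + (19, 17). λ = (17 - 12)/(19 - 18) ≡ 5/1 mod 23. 1⁻¹ ≡ 1 (mod 23), so λ ≡ 5.
  x = λ² - 18 - 19 = 25 - 37 ≡ 11; y = λ·(18 - 11) - 12 ≡ 0. → (11, 0)

(11, 0)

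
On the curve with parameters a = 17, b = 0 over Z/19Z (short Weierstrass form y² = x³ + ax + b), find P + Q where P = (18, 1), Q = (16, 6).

(15, 1)

(18, 1) + (16, 6). λ = (6 - 1)/(16 - 18) ≡ 5/17 mod 19. 17⁻¹ ≡ 9 (mod 19), so λ ≡ 7.
  x = λ² - 18 - 16 = 49 - 34 ≡ 15; y = λ·(18 - 15) - 1 ≡ 1. → (15, 1)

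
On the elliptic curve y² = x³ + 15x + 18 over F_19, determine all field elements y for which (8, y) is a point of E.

2, 17

x³ + 15x + 18 = 650 ≡ 4 (mod 19).
Square roots of 4 mod 19: 2 and 17 (since 2² = 4 ≡ 4).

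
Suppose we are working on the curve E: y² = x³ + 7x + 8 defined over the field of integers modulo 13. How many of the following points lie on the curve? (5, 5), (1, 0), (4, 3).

(5, 5): 5² ≡ 12, rhs ≡ 12 → on.
(1, 0): 0² ≡ 0, rhs ≡ 3 → off.
(4, 3): 3² ≡ 9, rhs ≡ 9 → on.

2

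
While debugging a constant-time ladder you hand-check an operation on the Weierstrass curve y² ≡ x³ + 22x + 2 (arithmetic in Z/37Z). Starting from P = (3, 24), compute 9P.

Repeated addition: build up to 9P.
2P: tangent at (3, 24): λ = (3·3² + 22)/(2·24) ≡ 12/11. 11⁻¹ ≡ 27 (mod 37) since 11·27 = 297 ≡ 1, so λ ≡ 12·27 ≡ 28.
  x = λ² - 3 - 3 = 784 - 6 ≡ 1; y = λ·(3 - 1) - 24 ≡ 32. → (1, 32)
3P: (1, 32) + (3, 24). λ = (24 - 32)/(3 - 1) ≡ 29/2 mod 37. 2⁻¹ ≡ 19 (mod 37), so λ ≡ 33.
  x = λ² - 1 - 3 = 1089 - 4 ≡ 12; y = λ·(1 - 12) - 32 ≡ 12. → (12, 12)
4P: (12, 12) + (3, 24). λ = (24 - 12)/(3 - 12) ≡ 12/28 mod 37. 28⁻¹ ≡ 4 (mod 37), so λ ≡ 11.
  x = λ² - 12 - 3 = 121 - 15 ≡ 32; y = λ·(12 - 32) - 12 ≡ 27. → (32, 27)
5P: (32, 27) + (3, 24). λ = (24 - 27)/(3 - 32) ≡ 34/8 mod 37. 8⁻¹ ≡ 14 (mod 37), so λ ≡ 32.
  x = λ² - 32 - 3 = 1024 - 35 ≡ 27; y = λ·(32 - 27) - 27 ≡ 22. → (27, 22)
6P: (27, 22) + (3, 24). λ = (24 - 22)/(3 - 27) ≡ 2/13 mod 37. 13⁻¹ ≡ 20 (mod 37), so λ ≡ 3.
  x = λ² - 27 - 3 = 9 - 30 ≡ 16; y = λ·(27 - 16) - 22 ≡ 11. → (16, 11)
7P: (16, 11) + (3, 24). λ = (24 - 11)/(3 - 16) ≡ 13/24 mod 37. 24⁻¹ ≡ 17 (mod 37) since 24·17 = 408 ≡ 1, so λ ≡ 36.
  x = λ² - 16 - 3 = 1296 - 19 ≡ 19; y = λ·(16 - 19) - 11 ≡ 29. → (19, 29)
8P: (19, 29) + (3, 24). λ = (24 - 29)/(3 - 19) ≡ 32/21 mod 37. 21⁻¹ ≡ 30 (mod 37), so λ ≡ 35.
  x = λ² - 19 - 3 = 1225 - 22 ≡ 19; y = λ·(19 - 19) - 29 ≡ 8. → (19, 8)
9P: (19, 8) + (3, 24). λ = (24 - 8)/(3 - 19) ≡ 16/21 mod 37. 21⁻¹ ≡ 30 (mod 37), so λ ≡ 36.
  x = λ² - 19 - 3 = 1296 - 22 ≡ 16; y = λ·(19 - 16) - 8 ≡ 26. → (16, 26)

(16, 26)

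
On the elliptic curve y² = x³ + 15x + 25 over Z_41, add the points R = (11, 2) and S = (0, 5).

(11, 2) + (0, 5). λ = (5 - 2)/(0 - 11) ≡ 3/30 mod 41. 30⁻¹ ≡ 26 (mod 41), so λ ≡ 37.
  x = λ² - 11 - 0 = 1369 - 11 ≡ 5; y = λ·(11 - 5) - 2 ≡ 15. → (5, 15)

(5, 15)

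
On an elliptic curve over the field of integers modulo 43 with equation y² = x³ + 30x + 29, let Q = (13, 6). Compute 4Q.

(36, 32)

Repeated addition: build up to 4Q.
2Q: tangent at (13, 6): λ = (3·13² + 30)/(2·6) ≡ 21/12. 12⁻¹ ≡ 18 (mod 43) since 12·18 = 216 ≡ 1, so λ ≡ 21·18 ≡ 34.
  x = λ² - 13 - 13 = 1156 - 26 ≡ 12; y = λ·(13 - 12) - 6 ≡ 28. → (12, 28)
3Q: (12, 28) + (13, 6). λ = (6 - 28)/(13 - 12) ≡ 21/1 mod 43. 1⁻¹ ≡ 1 (mod 43), so λ ≡ 21.
  x = λ² - 12 - 13 = 441 - 25 ≡ 29; y = λ·(12 - 29) - 28 ≡ 2. → (29, 2)
4Q: (29, 2) + (13, 6). λ = (6 - 2)/(13 - 29) ≡ 4/27 mod 43. 27⁻¹ ≡ 8 (mod 43), so λ ≡ 32.
  x = λ² - 29 - 13 = 1024 - 42 ≡ 36; y = λ·(29 - 36) - 2 ≡ 32. → (36, 32)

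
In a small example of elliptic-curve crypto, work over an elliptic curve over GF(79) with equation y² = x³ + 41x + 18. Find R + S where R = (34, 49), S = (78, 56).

(34, 49) + (78, 56). λ = (56 - 49)/(78 - 34) ≡ 7/44 mod 79. 44⁻¹ ≡ 9 (mod 79), so λ ≡ 63.
  x = λ² - 34 - 78 = 3969 - 112 ≡ 65; y = λ·(34 - 65) - 49 ≡ 52. → (65, 52)

(65, 52)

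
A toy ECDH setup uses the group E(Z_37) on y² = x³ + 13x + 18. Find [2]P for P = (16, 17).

tangent at (16, 17): λ = (3·16² + 13)/(2·17) ≡ 4/34. 34⁻¹ ≡ 12 (mod 37) since 34·12 = 408 ≡ 1, so λ ≡ 4·12 ≡ 11.
  x = λ² - 16 - 16 = 121 - 32 ≡ 15; y = λ·(16 - 15) - 17 ≡ 31. → (15, 31)

(15, 31)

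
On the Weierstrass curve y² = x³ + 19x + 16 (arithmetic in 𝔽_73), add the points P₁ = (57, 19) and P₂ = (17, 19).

(72, 54)

(57, 19) + (17, 19). λ = (19 - 19)/(17 - 57) ≡ 0/33 mod 73. 33⁻¹ ≡ 31 (mod 73), so λ ≡ 0.
  x = λ² - 57 - 17 = 0 - 74 ≡ 72; y = λ·(57 - 72) - 19 ≡ 54. → (72, 54)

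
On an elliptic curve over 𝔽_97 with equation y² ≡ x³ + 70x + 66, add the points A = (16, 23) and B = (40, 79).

(16, 23) + (40, 79). λ = (79 - 23)/(40 - 16) ≡ 56/24 mod 97. 24⁻¹ ≡ 93 (mod 97) since 24·93 = 2232 ≡ 1, so λ ≡ 67.
  x = λ² - 16 - 40 = 4489 - 56 ≡ 68; y = λ·(16 - 68) - 23 ≡ 82. → (68, 82)

(68, 82)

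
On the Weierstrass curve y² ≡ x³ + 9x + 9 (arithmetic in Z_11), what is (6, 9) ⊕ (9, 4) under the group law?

(6, 9) + (9, 4). λ = (4 - 9)/(9 - 6) ≡ 6/3 mod 11. 3⁻¹ ≡ 4 (mod 11), so λ ≡ 2.
  x = λ² - 6 - 9 = 4 - 15 ≡ 0; y = λ·(6 - 0) - 9 ≡ 3. → (0, 3)

(0, 3)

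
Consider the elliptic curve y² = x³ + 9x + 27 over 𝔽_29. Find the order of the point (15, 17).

2P: tangent at (15, 17): λ = (3·15² + 9)/(2·17) ≡ 17/5. 5⁻¹ ≡ 6 (mod 29) since 5·6 = 30 ≡ 1, so λ ≡ 17·6 ≡ 15.
  x = λ² - 15 - 15 = 225 - 30 ≡ 21; y = λ·(15 - 21) - 17 ≡ 9. → (21, 9)
3P: (21, 9) + (15, 17). λ = (17 - 9)/(15 - 21) ≡ 8/23 mod 29. 23⁻¹ ≡ 24 (mod 29) since 23·24 = 552 ≡ 1, so λ ≡ 18.
  x = λ² - 21 - 15 = 324 - 36 ≡ 27; y = λ·(21 - 27) - 9 ≡ 28. → (27, 28)
4P: (27, 28) + (15, 17). λ = (17 - 28)/(15 - 27) ≡ 18/17 mod 29. 17⁻¹ ≡ 12 (mod 29), so λ ≡ 13.
  x = λ² - 27 - 15 = 169 - 42 ≡ 11; y = λ·(27 - 11) - 28 ≡ 6. → (11, 6)
5P: (11, 6) + (15, 17). λ = (17 - 6)/(15 - 11) ≡ 11/4 mod 29. 4⁻¹ ≡ 22 (mod 29), so λ ≡ 10.
  x = λ² - 11 - 15 = 100 - 26 ≡ 16; y = λ·(11 - 16) - 6 ≡ 2. → (16, 2)
6P: (16, 2) + (15, 17). λ = (17 - 2)/(15 - 16) ≡ 15/28 mod 29. 28⁻¹ ≡ 28 (mod 29) since 28·28 = 784 ≡ 1, so λ ≡ 14.
  x = λ² - 16 - 15 = 196 - 31 ≡ 20; y = λ·(16 - 20) - 2 ≡ 0. → (20, 0)
7P: (20, 0) + (15, 17). λ = (17 - 0)/(15 - 20) ≡ 17/24 mod 29. 24⁻¹ ≡ 23 (mod 29) since 24·23 = 552 ≡ 1, so λ ≡ 14.
  x = λ² - 20 - 15 = 196 - 35 ≡ 16; y = λ·(20 - 16) - 0 ≡ 27. → (16, 27)
8P: (16, 27) + (15, 17). λ = (17 - 27)/(15 - 16) ≡ 19/28 mod 29. 28⁻¹ ≡ 28 (mod 29), so λ ≡ 10.
  x = λ² - 16 - 15 = 100 - 31 ≡ 11; y = λ·(16 - 11) - 27 ≡ 23. → (11, 23)
9P: (11, 23) + (15, 17). λ = (17 - 23)/(15 - 11) ≡ 23/4 mod 29. 4⁻¹ ≡ 22 (mod 29) since 4·22 = 88 ≡ 1, so λ ≡ 13.
  x = λ² - 11 - 15 = 169 - 26 ≡ 27; y = λ·(11 - 27) - 23 ≡ 1. → (27, 1)
10P: (27, 1) + (15, 17). λ = (17 - 1)/(15 - 27) ≡ 16/17 mod 29. 17⁻¹ ≡ 12 (mod 29) since 17·12 = 204 ≡ 1, so λ ≡ 18.
  x = λ² - 27 - 15 = 324 - 42 ≡ 21; y = λ·(27 - 21) - 1 ≡ 20. → (21, 20)
11P: (21, 20) + (15, 17). λ = (17 - 20)/(15 - 21) ≡ 26/23 mod 29. 23⁻¹ ≡ 24 (mod 29) since 23·24 = 552 ≡ 1, so λ ≡ 15.
  x = λ² - 21 - 15 = 225 - 36 ≡ 15; y = λ·(21 - 15) - 20 ≡ 12. → (15, 12)
12P: (15, 12) + (15, 17): same x and y₁ ≡ -y₂, so the sum is ∞.
12P = ∞, so the order is 12.

12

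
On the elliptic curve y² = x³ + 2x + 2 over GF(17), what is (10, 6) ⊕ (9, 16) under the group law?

(13, 7)

(10, 6) + (9, 16). λ = (16 - 6)/(9 - 10) ≡ 10/16 mod 17. 16⁻¹ ≡ 16 (mod 17) since 16·16 = 256 ≡ 1, so λ ≡ 7.
  x = λ² - 10 - 9 = 49 - 19 ≡ 13; y = λ·(10 - 13) - 6 ≡ 7. → (13, 7)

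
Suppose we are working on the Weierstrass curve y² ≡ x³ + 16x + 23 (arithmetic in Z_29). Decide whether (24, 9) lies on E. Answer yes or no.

no

y² = 9² ≡ 23; x³ + 16x + 23 = 14231 ≡ 21 (mod 29). 23 ≠ 21.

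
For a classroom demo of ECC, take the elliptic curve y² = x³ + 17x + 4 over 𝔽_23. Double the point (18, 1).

(10, 22)

tangent at (18, 1): λ = (3·18² + 17)/(2·1) ≡ 0/2. 2⁻¹ ≡ 12 (mod 23), so λ ≡ 0·12 ≡ 0.
  x = λ² - 18 - 18 = 0 - 36 ≡ 10; y = λ·(18 - 10) - 1 ≡ 22. → (10, 22)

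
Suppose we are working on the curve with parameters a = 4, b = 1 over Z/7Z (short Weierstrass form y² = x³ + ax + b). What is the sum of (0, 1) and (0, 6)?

The two points share x = 0 and their y-coordinates satisfy 1 + 6 ≡ 0 (mod 7), so they are inverses. Their sum is O.

O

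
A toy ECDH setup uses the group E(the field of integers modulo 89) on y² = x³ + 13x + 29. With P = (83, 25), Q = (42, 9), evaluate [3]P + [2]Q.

(45, 43)

First 3P:
Repeated addition: build up to 3P.
2P: tangent at (83, 25): λ = (3·83² + 13)/(2·25) ≡ 32/50. 50⁻¹ ≡ 73 (mod 89) since 50·73 = 3650 ≡ 1, so λ ≡ 32·73 ≡ 22.
  x = λ² - 83 - 83 = 484 - 166 ≡ 51; y = λ·(83 - 51) - 25 ≡ 56. → (51, 56)
3P: (51, 56) + (83, 25). λ = (25 - 56)/(83 - 51) ≡ 58/32 mod 89. 32⁻¹ ≡ 64 (mod 89) since 32·64 = 2048 ≡ 1, so λ ≡ 63.
  x = λ² - 51 - 83 = 3969 - 134 ≡ 8; y = λ·(51 - 8) - 56 ≡ 72. → (8, 72)
3P = (8, 72).
Next 2Q:
Repeated addition: build up to 2Q.
2Q: tangent at (42, 9): λ = (3·42² + 13)/(2·9) ≡ 54/18. 18⁻¹ ≡ 5 (mod 89), so λ ≡ 54·5 ≡ 3.
  x = λ² - 42 - 42 = 9 - 84 ≡ 14; y = λ·(42 - 14) - 9 ≡ 75. → (14, 75)
2Q = (14, 75).
Finally 3P + 2Q:
(8, 72) + (14, 75). λ = (75 - 72)/(14 - 8) ≡ 3/6 mod 89. 6⁻¹ ≡ 15 (mod 89), so λ ≡ 45.
  x = λ² - 8 - 14 = 2025 - 22 ≡ 45; y = λ·(8 - 45) - 72 ≡ 43. → (45, 43)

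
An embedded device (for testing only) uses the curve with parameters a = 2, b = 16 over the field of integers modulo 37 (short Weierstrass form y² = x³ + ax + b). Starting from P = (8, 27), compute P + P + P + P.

Repeated addition: build up to 4P.
2P: tangent at (8, 27): λ = (3·8² + 2)/(2·27) ≡ 9/17. 17⁻¹ ≡ 24 (mod 37), so λ ≡ 9·24 ≡ 31.
  x = λ² - 8 - 8 = 961 - 16 ≡ 20; y = λ·(8 - 20) - 27 ≡ 8. → (20, 8)
3P: (20, 8) + (8, 27). λ = (27 - 8)/(8 - 20) ≡ 19/25 mod 37. 25⁻¹ ≡ 3 (mod 37), so λ ≡ 20.
  x = λ² - 20 - 8 = 400 - 28 ≡ 2; y = λ·(20 - 2) - 8 ≡ 19. → (2, 19)
4P: (2, 19) + (8, 27). λ = (27 - 19)/(8 - 2) ≡ 8/6 mod 37. 6⁻¹ ≡ 31 (mod 37), so λ ≡ 26.
  x = λ² - 2 - 8 = 676 - 10 ≡ 0; y = λ·(2 - 0) - 19 ≡ 33. → (0, 33)

(0, 33)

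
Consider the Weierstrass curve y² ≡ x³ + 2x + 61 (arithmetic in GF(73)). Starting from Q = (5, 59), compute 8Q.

(0, 39)

Double-and-add on 8 = (1000)₂. Start with Q = (5, 59) for the leading 1-bit.
double: tangent at (5, 59): λ = (3·5² + 2)/(2·59) ≡ 4/45. 45⁻¹ ≡ 13 (mod 73), so λ ≡ 4·13 ≡ 52.
  x = λ² - 5 - 5 = 2704 - 10 ≡ 66; y = λ·(5 - 66) - 59 ≡ 54. → (66, 54)
double: tangent at (66, 54): λ = (3·66² + 2)/(2·54) ≡ 3/35. 35⁻¹ ≡ 48 (mod 73), so λ ≡ 3·48 ≡ 71.
  x = λ² - 66 - 66 = 5041 - 132 ≡ 18; y = λ·(66 - 18) - 54 ≡ 69. → (18, 69)
double: tangent at (18, 69): λ = (3·18² + 2)/(2·69) ≡ 25/65. 65⁻¹ ≡ 9 (mod 73), so λ ≡ 25·9 ≡ 6.
  x = λ² - 18 - 18 = 36 - 36 ≡ 0; y = λ·(18 - 0) - 69 ≡ 39. → (0, 39)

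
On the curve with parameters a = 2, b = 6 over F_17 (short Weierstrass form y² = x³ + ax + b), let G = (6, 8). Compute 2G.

(1, 3)

tangent at (6, 8): λ = (3·6² + 2)/(2·8) ≡ 8/16. 16⁻¹ ≡ 16 (mod 17) since 16·16 = 256 ≡ 1, so λ ≡ 8·16 ≡ 9.
  x = λ² - 6 - 6 = 81 - 12 ≡ 1; y = λ·(6 - 1) - 8 ≡ 3. → (1, 3)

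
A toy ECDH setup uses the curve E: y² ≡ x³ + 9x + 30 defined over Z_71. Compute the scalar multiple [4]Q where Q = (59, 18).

(6, 4)

Double-and-add on 4 = (100)₂. Start with Q = (59, 18) for the leading 1-bit.
double: tangent at (59, 18): λ = (3·59² + 9)/(2·18) ≡ 15/36. 36⁻¹ ≡ 2 (mod 71), so λ ≡ 15·2 ≡ 30.
  x = λ² - 59 - 59 = 900 - 118 ≡ 1; y = λ·(59 - 1) - 18 ≡ 18. → (1, 18)
double: tangent at (1, 18): λ = (3·1² + 9)/(2·18) ≡ 12/36. 36⁻¹ ≡ 2 (mod 71) since 36·2 = 72 ≡ 1, so λ ≡ 12·2 ≡ 24.
  x = λ² - 1 - 1 = 576 - 2 ≡ 6; y = λ·(1 - 6) - 18 ≡ 4. → (6, 4)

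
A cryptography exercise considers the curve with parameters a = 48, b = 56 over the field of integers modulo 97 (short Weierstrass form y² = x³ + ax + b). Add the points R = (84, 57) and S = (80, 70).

(84, 57) + (80, 70). λ = (70 - 57)/(80 - 84) ≡ 13/93 mod 97. 93⁻¹ ≡ 24 (mod 97), so λ ≡ 21.
  x = λ² - 84 - 80 = 441 - 164 ≡ 83; y = λ·(84 - 83) - 57 ≡ 61. → (83, 61)

(83, 61)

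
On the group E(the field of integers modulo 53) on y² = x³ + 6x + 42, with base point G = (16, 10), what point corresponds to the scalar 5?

(29, 15)

Repeated addition: build up to 5G.
2G: tangent at (16, 10): λ = (3·16² + 6)/(2·10) ≡ 32/20. 20⁻¹ ≡ 8 (mod 53), so λ ≡ 32·8 ≡ 44.
  x = λ² - 16 - 16 = 1936 - 32 ≡ 49; y = λ·(16 - 49) - 10 ≡ 22. → (49, 22)
3G: (49, 22) + (16, 10). λ = (10 - 22)/(16 - 49) ≡ 41/20 mod 53. 20⁻¹ ≡ 8 (mod 53), so λ ≡ 10.
  x = λ² - 49 - 16 = 100 - 65 ≡ 35; y = λ·(49 - 35) - 22 ≡ 12. → (35, 12)
4G: (35, 12) + (16, 10). λ = (10 - 12)/(16 - 35) ≡ 51/34 mod 53. 34⁻¹ ≡ 39 (mod 53) since 34·39 = 1326 ≡ 1, so λ ≡ 28.
  x = λ² - 35 - 16 = 784 - 51 ≡ 44; y = λ·(35 - 44) - 12 ≡ 1. → (44, 1)
5G: (44, 1) + (16, 10). λ = (10 - 1)/(16 - 44) ≡ 9/25 mod 53. 25⁻¹ ≡ 17 (mod 53), so λ ≡ 47.
  x = λ² - 44 - 16 = 2209 - 60 ≡ 29; y = λ·(44 - 29) - 1 ≡ 15. → (29, 15)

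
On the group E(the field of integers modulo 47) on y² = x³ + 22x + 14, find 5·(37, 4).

Write Q = (37, 4).
Repeated addition: build up to 5Q.
2Q: tangent at (37, 4): λ = (3·37² + 22)/(2·4) ≡ 40/8. 8⁻¹ ≡ 6 (mod 47), so λ ≡ 40·6 ≡ 5.
  x = λ² - 37 - 37 = 25 - 74 ≡ 45; y = λ·(37 - 45) - 4 ≡ 3. → (45, 3)
3Q: (45, 3) + (37, 4). λ = (4 - 3)/(37 - 45) ≡ 1/39 mod 47. 39⁻¹ ≡ 41 (mod 47) since 39·41 = 1599 ≡ 1, so λ ≡ 41.
  x = λ² - 45 - 37 = 1681 - 82 ≡ 1; y = λ·(45 - 1) - 3 ≡ 15. → (1, 15)
4Q: (1, 15) + (37, 4). λ = (4 - 15)/(37 - 1) ≡ 36/36 mod 47. 36⁻¹ ≡ 17 (mod 47) since 36·17 = 612 ≡ 1, so λ ≡ 1.
  x = λ² - 1 - 37 = 1 - 38 ≡ 10; y = λ·(1 - 10) - 15 ≡ 23. → (10, 23)
5Q: (10, 23) + (37, 4). λ = (4 - 23)/(37 - 10) ≡ 28/27 mod 47. 27⁻¹ ≡ 7 (mod 47), so λ ≡ 8.
  x = λ² - 10 - 37 = 64 - 47 ≡ 17; y = λ·(10 - 17) - 23 ≡ 15. → (17, 15)

(17, 15)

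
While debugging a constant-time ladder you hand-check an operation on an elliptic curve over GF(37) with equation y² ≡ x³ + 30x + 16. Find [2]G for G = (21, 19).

tangent at (21, 19): λ = (3·21² + 30)/(2·19) ≡ 21/1. 1⁻¹ ≡ 1 (mod 37) since 1·1 = 1 ≡ 1, so λ ≡ 21·1 ≡ 21.
  x = λ² - 21 - 21 = 441 - 42 ≡ 29; y = λ·(21 - 29) - 19 ≡ 35. → (29, 35)

(29, 35)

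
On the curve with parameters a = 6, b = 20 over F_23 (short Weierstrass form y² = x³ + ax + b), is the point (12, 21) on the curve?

no

y² = 21² ≡ 4; x³ + 6x + 20 = 1820 ≡ 3 (mod 23). 4 ≠ 3.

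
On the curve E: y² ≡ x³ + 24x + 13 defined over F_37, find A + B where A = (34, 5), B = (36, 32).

(29, 7)

(34, 5) + (36, 32). λ = (32 - 5)/(36 - 34) ≡ 27/2 mod 37. 2⁻¹ ≡ 19 (mod 37), so λ ≡ 32.
  x = λ² - 34 - 36 = 1024 - 70 ≡ 29; y = λ·(34 - 29) - 5 ≡ 7. → (29, 7)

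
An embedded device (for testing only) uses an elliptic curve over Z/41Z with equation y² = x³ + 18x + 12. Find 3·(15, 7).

(4, 5)

Write Q = (15, 7).
Repeated addition: build up to 3Q.
2Q: tangent at (15, 7): λ = (3·15² + 18)/(2·7) ≡ 37/14. 14⁻¹ ≡ 3 (mod 41) since 14·3 = 42 ≡ 1, so λ ≡ 37·3 ≡ 29.
  x = λ² - 15 - 15 = 841 - 30 ≡ 32; y = λ·(15 - 32) - 7 ≡ 33. → (32, 33)
3Q: (32, 33) + (15, 7). λ = (7 - 33)/(15 - 32) ≡ 15/24 mod 41. 24⁻¹ ≡ 12 (mod 41) since 24·12 = 288 ≡ 1, so λ ≡ 16.
  x = λ² - 32 - 15 = 256 - 47 ≡ 4; y = λ·(32 - 4) - 33 ≡ 5. → (4, 5)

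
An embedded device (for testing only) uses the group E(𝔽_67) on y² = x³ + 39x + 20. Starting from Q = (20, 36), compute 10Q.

(65, 1)

Double-and-add on 10 = (1010)₂. Start with Q = (20, 36) for the leading 1-bit.
double: tangent at (20, 36): λ = (3·20² + 39)/(2·36) ≡ 33/5. 5⁻¹ ≡ 27 (mod 67) since 5·27 = 135 ≡ 1, so λ ≡ 33·27 ≡ 20.
  x = λ² - 20 - 20 = 400 - 40 ≡ 25; y = λ·(20 - 25) - 36 ≡ 65. → (25, 65)
double: tangent at (25, 65): λ = (3·25² + 39)/(2·65) ≡ 38/63. 63⁻¹ ≡ 50 (mod 67), so λ ≡ 38·50 ≡ 24.
  x = λ² - 25 - 25 = 576 - 50 ≡ 57; y = λ·(25 - 57) - 65 ≡ 38. → (57, 38)
add Q: (57, 38) + (20, 36). λ = (36 - 38)/(20 - 57) ≡ 65/30 mod 67. 30⁻¹ ≡ 38 (mod 67), so λ ≡ 58.
  x = λ² - 57 - 20 = 3364 - 77 ≡ 4; y = λ·(57 - 4) - 38 ≡ 21. → (4, 21)
double: tangent at (4, 21): λ = (3·4² + 39)/(2·21) ≡ 20/42. 42⁻¹ ≡ 8 (mod 67), so λ ≡ 20·8 ≡ 26.
  x = λ² - 4 - 4 = 676 - 8 ≡ 65; y = λ·(4 - 65) - 21 ≡ 1. → (65, 1)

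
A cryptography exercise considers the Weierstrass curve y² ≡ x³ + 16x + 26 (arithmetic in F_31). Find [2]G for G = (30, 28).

(6, 20)

tangent at (30, 28): λ = (3·30² + 16)/(2·28) ≡ 19/25. 25⁻¹ ≡ 5 (mod 31), so λ ≡ 19·5 ≡ 2.
  x = λ² - 30 - 30 = 4 - 60 ≡ 6; y = λ·(30 - 6) - 28 ≡ 20. → (6, 20)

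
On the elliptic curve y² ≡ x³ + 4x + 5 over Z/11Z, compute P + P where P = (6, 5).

(3, 0)

tangent at (6, 5): λ = (3·6² + 4)/(2·5) ≡ 2/10. 10⁻¹ ≡ 10 (mod 11), so λ ≡ 2·10 ≡ 9.
  x = λ² - 6 - 6 = 81 - 12 ≡ 3; y = λ·(6 - 3) - 5 ≡ 0. → (3, 0)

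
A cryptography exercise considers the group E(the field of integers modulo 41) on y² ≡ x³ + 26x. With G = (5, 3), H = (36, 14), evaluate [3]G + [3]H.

First 3G:
Repeated addition: build up to 3G.
2G: tangent at (5, 3): λ = (3·5² + 26)/(2·3) ≡ 19/6. 6⁻¹ ≡ 7 (mod 41), so λ ≡ 19·7 ≡ 10.
  x = λ² - 5 - 5 = 100 - 10 ≡ 8; y = λ·(5 - 8) - 3 ≡ 8. → (8, 8)
3G: (8, 8) + (5, 3). λ = (3 - 8)/(5 - 8) ≡ 36/38 mod 41. 38⁻¹ ≡ 27 (mod 41), so λ ≡ 29.
  x = λ² - 8 - 5 = 841 - 13 ≡ 8; y = λ·(8 - 8) - 8 ≡ 33. → (8, 33)
3G = (8, 33).
Next 3H:
Repeated addition: build up to 3H.
2H: tangent at (36, 14): λ = (3·36² + 26)/(2·14) ≡ 19/28. 28⁻¹ ≡ 22 (mod 41), so λ ≡ 19·22 ≡ 8.
  x = λ² - 36 - 36 = 64 - 72 ≡ 33; y = λ·(36 - 33) - 14 ≡ 10. → (33, 10)
3H: (33, 10) + (36, 14). λ = (14 - 10)/(36 - 33) ≡ 4/3 mod 41. 3⁻¹ ≡ 14 (mod 41), so λ ≡ 15.
  x = λ² - 33 - 36 = 225 - 69 ≡ 33; y = λ·(33 - 33) - 10 ≡ 31. → (33, 31)
3H = (33, 31).
Finally 3G + 3H:
(8, 33) + (33, 31). λ = (31 - 33)/(33 - 8) ≡ 39/25 mod 41. 25⁻¹ ≡ 23 (mod 41), so λ ≡ 36.
  x = λ² - 8 - 33 = 1296 - 41 ≡ 25; y = λ·(8 - 25) - 33 ≡ 11. → (25, 11)

(25, 11)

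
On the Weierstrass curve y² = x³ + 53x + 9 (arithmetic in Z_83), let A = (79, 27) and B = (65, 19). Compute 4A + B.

First 4A:
Double-and-add on 4 = (100)₂. Start with A = (79, 27) for the leading 1-bit.
double: tangent at (79, 27): λ = (3·79² + 53)/(2·27) ≡ 18/54. 54⁻¹ ≡ 20 (mod 83), so λ ≡ 18·20 ≡ 28.
  x = λ² - 79 - 79 = 784 - 158 ≡ 45; y = λ·(79 - 45) - 27 ≡ 12. → (45, 12)
double: tangent at (45, 12): λ = (3·45² + 53)/(2·12) ≡ 69/24. 24⁻¹ ≡ 45 (mod 83), so λ ≡ 69·45 ≡ 34.
  x = λ² - 45 - 45 = 1156 - 90 ≡ 70; y = λ·(45 - 70) - 12 ≡ 51. → (70, 51)
4A = (70, 51).
Finally 4A + B:
(70, 51) + (65, 19). λ = (19 - 51)/(65 - 70) ≡ 51/78 mod 83. 78⁻¹ ≡ 33 (mod 83), so λ ≡ 23.
  x = λ² - 70 - 65 = 529 - 135 ≡ 62; y = λ·(70 - 62) - 51 ≡ 50. → (62, 50)

(62, 50)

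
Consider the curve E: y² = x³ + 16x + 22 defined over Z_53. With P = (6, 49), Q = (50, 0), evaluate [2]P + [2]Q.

First 2P:
Repeated addition: build up to 2P.
2P: tangent at (6, 49): λ = (3·6² + 16)/(2·49) ≡ 18/45. 45⁻¹ ≡ 33 (mod 53), so λ ≡ 18·33 ≡ 11.
  x = λ² - 6 - 6 = 121 - 12 ≡ 3; y = λ·(6 - 3) - 49 ≡ 37. → (3, 37)
2P = (3, 37).
Next 2Q:
Repeated addition: build up to 2Q.
2Q: (50, 0) + (50, 0): same x and y₁ ≡ -y₂, so the sum is 𝒪.
2Q = 𝒪.
Finally 2P + 2Q:
(3, 37) + 𝒪 = (3, 37) (identity).

(3, 37)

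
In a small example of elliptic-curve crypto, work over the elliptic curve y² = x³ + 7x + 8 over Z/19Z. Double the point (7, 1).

(6, 0)

tangent at (7, 1): λ = (3·7² + 7)/(2·1) ≡ 2/2. 2⁻¹ ≡ 10 (mod 19) since 2·10 = 20 ≡ 1, so λ ≡ 2·10 ≡ 1.
  x = λ² - 7 - 7 = 1 - 14 ≡ 6; y = λ·(7 - 6) - 1 ≡ 0. → (6, 0)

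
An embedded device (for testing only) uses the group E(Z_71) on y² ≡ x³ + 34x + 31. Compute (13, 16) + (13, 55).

O

The two points share x = 13 and their y-coordinates satisfy 16 + 55 ≡ 0 (mod 71), so they are inverses. Their sum is 𝒪.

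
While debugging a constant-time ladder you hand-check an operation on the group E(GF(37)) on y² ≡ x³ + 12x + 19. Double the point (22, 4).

(34, 20)

tangent at (22, 4): λ = (3·22² + 12)/(2·4) ≡ 21/8. 8⁻¹ ≡ 14 (mod 37) since 8·14 = 112 ≡ 1, so λ ≡ 21·14 ≡ 35.
  x = λ² - 22 - 22 = 1225 - 44 ≡ 34; y = λ·(22 - 34) - 4 ≡ 20. → (34, 20)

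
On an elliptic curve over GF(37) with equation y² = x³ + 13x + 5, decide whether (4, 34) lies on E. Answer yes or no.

no

y² = 34² ≡ 9; x³ + 13x + 5 = 121 ≡ 10 (mod 37). 9 ≠ 10.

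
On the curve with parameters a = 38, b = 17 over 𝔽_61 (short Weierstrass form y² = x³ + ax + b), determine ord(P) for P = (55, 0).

2

2P: (55, 0) + (55, 0): same x and y₁ ≡ -y₂, so the sum is O.
2P = O, so the order is 2.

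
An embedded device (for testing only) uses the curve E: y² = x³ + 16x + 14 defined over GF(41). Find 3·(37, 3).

Write P = (37, 3).
Repeated addition: build up to 3P.
2P: tangent at (37, 3): λ = (3·37² + 16)/(2·3) ≡ 23/6. 6⁻¹ ≡ 7 (mod 41), so λ ≡ 23·7 ≡ 38.
  x = λ² - 37 - 37 = 1444 - 74 ≡ 17; y = λ·(37 - 17) - 3 ≡ 19. → (17, 19)
3P: (17, 19) + (37, 3). λ = (3 - 19)/(37 - 17) ≡ 25/20 mod 41. 20⁻¹ ≡ 39 (mod 41) since 20·39 = 780 ≡ 1, so λ ≡ 32.
  x = λ² - 17 - 37 = 1024 - 54 ≡ 27; y = λ·(17 - 27) - 19 ≡ 30. → (27, 30)

(27, 30)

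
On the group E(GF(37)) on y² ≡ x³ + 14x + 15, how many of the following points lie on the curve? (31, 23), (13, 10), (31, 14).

3

(31, 23): 23² ≡ 11, rhs ≡ 11 → on.
(13, 10): 10² ≡ 26, rhs ≡ 26 → on.
(31, 14): 14² ≡ 11, rhs ≡ 11 → on.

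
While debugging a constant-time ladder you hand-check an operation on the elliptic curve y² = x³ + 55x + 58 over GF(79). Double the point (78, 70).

(67, 35)

tangent at (78, 70): λ = (3·78² + 55)/(2·70) ≡ 58/61. 61⁻¹ ≡ 57 (mod 79), so λ ≡ 58·57 ≡ 67.
  x = λ² - 78 - 78 = 4489 - 156 ≡ 67; y = λ·(78 - 67) - 70 ≡ 35. → (67, 35)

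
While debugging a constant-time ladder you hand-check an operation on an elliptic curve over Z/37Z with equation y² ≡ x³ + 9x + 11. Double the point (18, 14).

tangent at (18, 14): λ = (3·18² + 9)/(2·14) ≡ 19/28. 28⁻¹ ≡ 4 (mod 37), so λ ≡ 19·4 ≡ 2.
  x = λ² - 18 - 18 = 4 - 36 ≡ 5; y = λ·(18 - 5) - 14 ≡ 12. → (5, 12)

(5, 12)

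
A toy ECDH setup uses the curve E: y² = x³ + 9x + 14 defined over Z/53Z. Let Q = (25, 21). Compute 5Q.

(28, 8)

Repeated addition: build up to 5Q.
2Q: tangent at (25, 21): λ = (3·25² + 9)/(2·21) ≡ 29/42. 42⁻¹ ≡ 24 (mod 53) since 42·24 = 1008 ≡ 1, so λ ≡ 29·24 ≡ 7.
  x = λ² - 25 - 25 = 49 - 50 ≡ 52; y = λ·(25 - 52) - 21 ≡ 2. → (52, 2)
3Q: (52, 2) + (25, 21). λ = (21 - 2)/(25 - 52) ≡ 19/26 mod 53. 26⁻¹ ≡ 51 (mod 53) since 26·51 = 1326 ≡ 1, so λ ≡ 15.
  x = λ² - 52 - 25 = 225 - 77 ≡ 42; y = λ·(52 - 42) - 2 ≡ 42. → (42, 42)
4Q: (42, 42) + (25, 21). λ = (21 - 42)/(25 - 42) ≡ 32/36 mod 53. 36⁻¹ ≡ 28 (mod 53), so λ ≡ 48.
  x = λ² - 42 - 25 = 2304 - 67 ≡ 11; y = λ·(42 - 11) - 42 ≡ 15. → (11, 15)
5Q: (11, 15) + (25, 21). λ = (21 - 15)/(25 - 11) ≡ 6/14 mod 53. 14⁻¹ ≡ 19 (mod 53) since 14·19 = 266 ≡ 1, so λ ≡ 8.
  x = λ² - 11 - 25 = 64 - 36 ≡ 28; y = λ·(11 - 28) - 15 ≡ 8. → (28, 8)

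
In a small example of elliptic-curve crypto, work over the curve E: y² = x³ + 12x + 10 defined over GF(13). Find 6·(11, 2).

Write P = (11, 2).
Double-and-add on 6 = (110)₂. Start with P = (11, 2) for the leading 1-bit.
double: tangent at (11, 2): λ = (3·11² + 12)/(2·2) ≡ 11/4. 4⁻¹ ≡ 10 (mod 13) since 4·10 = 40 ≡ 1, so λ ≡ 11·10 ≡ 6.
  x = λ² - 11 - 11 = 36 - 22 ≡ 1; y = λ·(11 - 1) - 2 ≡ 6. → (1, 6)
add P: (1, 6) + (11, 2). λ = (2 - 6)/(11 - 1) ≡ 9/10 mod 13. 10⁻¹ ≡ 4 (mod 13), so λ ≡ 10.
  x = λ² - 1 - 11 = 100 - 12 ≡ 10; y = λ·(1 - 10) - 6 ≡ 8. → (10, 8)
double: tangent at (10, 8): λ = (3·10² + 12)/(2·8) ≡ 0/3. 3⁻¹ ≡ 9 (mod 13), so λ ≡ 0·9 ≡ 0.
  x = λ² - 10 - 10 = 0 - 20 ≡ 6; y = λ·(10 - 6) - 8 ≡ 5. → (6, 5)

(6, 5)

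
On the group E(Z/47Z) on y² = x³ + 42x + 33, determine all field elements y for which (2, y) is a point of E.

none

x³ + 42x + 33 = 125 ≡ 31 (mod 47).
31 is a non-residue mod 47; no y exists.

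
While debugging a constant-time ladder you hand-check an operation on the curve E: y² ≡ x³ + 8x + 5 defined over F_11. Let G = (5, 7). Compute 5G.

Double-and-add on 5 = (101)₂. Start with G = (5, 7) for the leading 1-bit.
double: tangent at (5, 7): λ = (3·5² + 8)/(2·7) ≡ 6/3. 3⁻¹ ≡ 4 (mod 11) since 3·4 = 12 ≡ 1, so λ ≡ 6·4 ≡ 2.
  x = λ² - 5 - 5 = 4 - 10 ≡ 5; y = λ·(5 - 5) - 7 ≡ 4. → (5, 4)
double: tangent at (5, 4): λ = (3·5² + 8)/(2·4) ≡ 6/8. 8⁻¹ ≡ 7 (mod 11), so λ ≡ 6·7 ≡ 9.
  x = λ² - 5 - 5 = 81 - 10 ≡ 5; y = λ·(5 - 5) - 4 ≡ 7. → (5, 7)
add G: tangent at (5, 7): λ = (3·5² + 8)/(2·7) ≡ 6/3. 3⁻¹ ≡ 4 (mod 11) since 3·4 = 12 ≡ 1, so λ ≡ 6·4 ≡ 2.
  x = λ² - 5 - 5 = 4 - 10 ≡ 5; y = λ·(5 - 5) - 7 ≡ 4. → (5, 4)

(5, 4)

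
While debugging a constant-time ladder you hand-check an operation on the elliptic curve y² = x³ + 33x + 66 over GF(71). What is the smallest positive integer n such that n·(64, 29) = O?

8

2P: tangent at (64, 29): λ = (3·64² + 33)/(2·29) ≡ 38/58. 58⁻¹ ≡ 60 (mod 71), so λ ≡ 38·60 ≡ 8.
  x = λ² - 64 - 64 = 64 - 128 ≡ 7; y = λ·(64 - 7) - 29 ≡ 1. → (7, 1)
3P: (7, 1) + (64, 29). λ = (29 - 1)/(64 - 7) ≡ 28/57 mod 71. 57⁻¹ ≡ 5 (mod 71), so λ ≡ 69.
  x = λ² - 7 - 64 = 4761 - 71 ≡ 4; y = λ·(7 - 4) - 1 ≡ 64. → (4, 64)
4P: (4, 64) + (64, 29). λ = (29 - 64)/(64 - 4) ≡ 36/60 mod 71. 60⁻¹ ≡ 58 (mod 71), so λ ≡ 29.
  x = λ² - 4 - 64 = 841 - 68 ≡ 63; y = λ·(4 - 63) - 64 ≡ 0. → (63, 0)
5P: (63, 0) + (64, 29). λ = (29 - 0)/(64 - 63) ≡ 29/1 mod 71. 1⁻¹ ≡ 1 (mod 71), so λ ≡ 29.
  x = λ² - 63 - 64 = 841 - 127 ≡ 4; y = λ·(63 - 4) - 0 ≡ 7. → (4, 7)
6P: (4, 7) + (64, 29). λ = (29 - 7)/(64 - 4) ≡ 22/60 mod 71. 60⁻¹ ≡ 58 (mod 71), so λ ≡ 69.
  x = λ² - 4 - 64 = 4761 - 68 ≡ 7; y = λ·(4 - 7) - 7 ≡ 70. → (7, 70)
7P: (7, 70) + (64, 29). λ = (29 - 70)/(64 - 7) ≡ 30/57 mod 71. 57⁻¹ ≡ 5 (mod 71) since 57·5 = 285 ≡ 1, so λ ≡ 8.
  x = λ² - 7 - 64 = 64 - 71 ≡ 64; y = λ·(7 - 64) - 70 ≡ 42. → (64, 42)
8P: (64, 42) + (64, 29): same x and y₁ ≡ -y₂, so the sum is O.
8P = O, so the order is 8.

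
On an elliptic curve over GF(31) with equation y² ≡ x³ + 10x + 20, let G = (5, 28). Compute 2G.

(9, 8)

tangent at (5, 28): λ = (3·5² + 10)/(2·28) ≡ 23/25. 25⁻¹ ≡ 5 (mod 31) since 25·5 = 125 ≡ 1, so λ ≡ 23·5 ≡ 22.
  x = λ² - 5 - 5 = 484 - 10 ≡ 9; y = λ·(5 - 9) - 28 ≡ 8. → (9, 8)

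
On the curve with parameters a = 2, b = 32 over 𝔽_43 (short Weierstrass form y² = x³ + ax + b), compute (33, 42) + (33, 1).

O

The two points share x = 33 and their y-coordinates satisfy 42 + 1 ≡ 0 (mod 43), so they are inverses. Their sum is O.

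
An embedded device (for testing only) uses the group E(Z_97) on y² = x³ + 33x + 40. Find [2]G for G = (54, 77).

(25, 0)

tangent at (54, 77): λ = (3·54² + 33)/(2·77) ≡ 51/57. 57⁻¹ ≡ 80 (mod 97), so λ ≡ 51·80 ≡ 6.
  x = λ² - 54 - 54 = 36 - 108 ≡ 25; y = λ·(54 - 25) - 77 ≡ 0. → (25, 0)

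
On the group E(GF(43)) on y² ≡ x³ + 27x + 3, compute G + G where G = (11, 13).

(31, 31)

tangent at (11, 13): λ = (3·11² + 27)/(2·13) ≡ 3/26. 26⁻¹ ≡ 5 (mod 43), so λ ≡ 3·5 ≡ 15.
  x = λ² - 11 - 11 = 225 - 22 ≡ 31; y = λ·(11 - 31) - 13 ≡ 31. → (31, 31)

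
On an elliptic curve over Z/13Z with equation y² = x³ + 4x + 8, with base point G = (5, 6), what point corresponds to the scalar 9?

(5, 7)

Repeated addition: build up to 9G.
2G: tangent at (5, 6): λ = (3·5² + 4)/(2·6) ≡ 1/12. 12⁻¹ ≡ 12 (mod 13) since 12·12 = 144 ≡ 1, so λ ≡ 1·12 ≡ 12.
  x = λ² - 5 - 5 = 144 - 10 ≡ 4; y = λ·(5 - 4) - 6 ≡ 6. → (4, 6)
3G: (4, 6) + (5, 6). λ = (6 - 6)/(5 - 4) ≡ 0/1 mod 13. 1⁻¹ ≡ 1 (mod 13), so λ ≡ 0.
  x = λ² - 4 - 5 = 0 - 9 ≡ 4; y = λ·(4 - 4) - 6 ≡ 7. → (4, 7)
4G: (4, 7) + (5, 6). λ = (6 - 7)/(5 - 4) ≡ 12/1 mod 13. 1⁻¹ ≡ 1 (mod 13), so λ ≡ 12.
  x = λ² - 4 - 5 = 144 - 9 ≡ 5; y = λ·(4 - 5) - 7 ≡ 7. → (5, 7)
5G: (5, 7) + (5, 6): same x and y₁ ≡ -y₂, so the sum is the point at infinity.
6G: the point at infinity + (5, 6) = (5, 6) (identity).
7G: tangent at (5, 6): λ = (3·5² + 4)/(2·6) ≡ 1/12. 12⁻¹ ≡ 12 (mod 13), so λ ≡ 1·12 ≡ 12.
  x = λ² - 5 - 5 = 144 - 10 ≡ 4; y = λ·(5 - 4) - 6 ≡ 6. → (4, 6)
8G: (4, 6) + (5, 6). λ = (6 - 6)/(5 - 4) ≡ 0/1 mod 13. 1⁻¹ ≡ 1 (mod 13), so λ ≡ 0.
  x = λ² - 4 - 5 = 0 - 9 ≡ 4; y = λ·(4 - 4) - 6 ≡ 7. → (4, 7)
9G: (4, 7) + (5, 6). λ = (6 - 7)/(5 - 4) ≡ 12/1 mod 13. 1⁻¹ ≡ 1 (mod 13), so λ ≡ 12.
  x = λ² - 4 - 5 = 144 - 9 ≡ 5; y = λ·(4 - 5) - 7 ≡ 7. → (5, 7)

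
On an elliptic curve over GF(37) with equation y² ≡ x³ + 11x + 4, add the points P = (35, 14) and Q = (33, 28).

(35, 14) + (33, 28). λ = (28 - 14)/(33 - 35) ≡ 14/35 mod 37. 35⁻¹ ≡ 18 (mod 37), so λ ≡ 30.
  x = λ² - 35 - 33 = 900 - 68 ≡ 18; y = λ·(35 - 18) - 14 ≡ 15. → (18, 15)

(18, 15)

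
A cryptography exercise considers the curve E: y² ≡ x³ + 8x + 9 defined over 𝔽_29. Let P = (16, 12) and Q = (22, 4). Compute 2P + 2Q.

First 2P:
Repeated addition: build up to 2P.
2P: tangent at (16, 12): λ = (3·16² + 8)/(2·12) ≡ 22/24. 24⁻¹ ≡ 23 (mod 29) since 24·23 = 552 ≡ 1, so λ ≡ 22·23 ≡ 13.
  x = λ² - 16 - 16 = 169 - 32 ≡ 21; y = λ·(16 - 21) - 12 ≡ 10. → (21, 10)
2P = (21, 10).
Next 2Q:
Repeated addition: build up to 2Q.
2Q: tangent at (22, 4): λ = (3·22² + 8)/(2·4) ≡ 10/8. 8⁻¹ ≡ 11 (mod 29) since 8·11 = 88 ≡ 1, so λ ≡ 10·11 ≡ 23.
  x = λ² - 22 - 22 = 529 - 44 ≡ 21; y = λ·(22 - 21) - 4 ≡ 19. → (21, 19)
2Q = (21, 19).
Finally 2P + 2Q:
(21, 10) + (21, 19): same x and y₁ ≡ -y₂, so the sum is the point at infinity.

O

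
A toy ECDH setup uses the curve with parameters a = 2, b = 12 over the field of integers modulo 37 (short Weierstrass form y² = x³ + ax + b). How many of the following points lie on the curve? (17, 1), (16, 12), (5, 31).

(17, 1): 1² ≡ 1, rhs ≡ 1 → on.
(16, 12): 12² ≡ 33, rhs ≡ 33 → on.
(5, 31): 31² ≡ 36, rhs ≡ 36 → on.

3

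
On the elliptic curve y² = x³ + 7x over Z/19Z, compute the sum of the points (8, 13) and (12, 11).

(4, 4)

(8, 13) + (12, 11). λ = (11 - 13)/(12 - 8) ≡ 17/4 mod 19. 4⁻¹ ≡ 5 (mod 19), so λ ≡ 9.
  x = λ² - 8 - 12 = 81 - 20 ≡ 4; y = λ·(8 - 4) - 13 ≡ 4. → (4, 4)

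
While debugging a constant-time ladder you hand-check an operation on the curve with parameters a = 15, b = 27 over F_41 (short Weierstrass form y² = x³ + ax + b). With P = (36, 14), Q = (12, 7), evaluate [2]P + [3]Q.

First 2P:
Repeated addition: build up to 2P.
2P: tangent at (36, 14): λ = (3·36² + 15)/(2·14) ≡ 8/28. 28⁻¹ ≡ 22 (mod 41) since 28·22 = 616 ≡ 1, so λ ≡ 8·22 ≡ 12.
  x = λ² - 36 - 36 = 144 - 72 ≡ 31; y = λ·(36 - 31) - 14 ≡ 5. → (31, 5)
2P = (31, 5).
Next 3Q:
Repeated addition: build up to 3Q.
2Q: tangent at (12, 7): λ = (3·12² + 15)/(2·7) ≡ 37/14. 14⁻¹ ≡ 3 (mod 41), so λ ≡ 37·3 ≡ 29.
  x = λ² - 12 - 12 = 841 - 24 ≡ 38; y = λ·(12 - 38) - 7 ≡ 18. → (38, 18)
3Q: (38, 18) + (12, 7). λ = (7 - 18)/(12 - 38) ≡ 30/15 mod 41. 15⁻¹ ≡ 11 (mod 41) since 15·11 = 165 ≡ 1, so λ ≡ 2.
  x = λ² - 38 - 12 = 4 - 50 ≡ 36; y = λ·(38 - 36) - 18 ≡ 27. → (36, 27)
3Q = (36, 27).
Finally 2P + 3Q:
(31, 5) + (36, 27). λ = (27 - 5)/(36 - 31) ≡ 22/5 mod 41. 5⁻¹ ≡ 33 (mod 41), so λ ≡ 29.
  x = λ² - 31 - 36 = 841 - 67 ≡ 36; y = λ·(31 - 36) - 5 ≡ 14. → (36, 14)

(36, 14)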